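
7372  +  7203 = 14575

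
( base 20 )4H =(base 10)97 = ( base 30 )37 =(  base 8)141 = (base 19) 52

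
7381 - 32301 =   -  24920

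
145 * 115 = 16675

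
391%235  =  156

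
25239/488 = 25239/488 =51.72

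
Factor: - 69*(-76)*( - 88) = -461472 = - 2^5*3^1*11^1*19^1*23^1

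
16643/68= 244 + 3/4 = 244.75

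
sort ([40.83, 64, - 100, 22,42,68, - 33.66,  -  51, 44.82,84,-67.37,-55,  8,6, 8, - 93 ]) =[  -  100,-93,  -  67.37,-55, - 51, -33.66,6 , 8, 8, 22,40.83, 42,44.82, 64, 68, 84 ] 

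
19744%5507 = 3223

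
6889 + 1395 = 8284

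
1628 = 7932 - 6304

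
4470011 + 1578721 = 6048732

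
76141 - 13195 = 62946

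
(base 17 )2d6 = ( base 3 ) 1002211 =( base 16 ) 325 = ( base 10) 805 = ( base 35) n0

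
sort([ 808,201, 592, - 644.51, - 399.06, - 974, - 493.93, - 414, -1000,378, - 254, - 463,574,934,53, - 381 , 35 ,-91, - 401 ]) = [ - 1000, - 974, - 644.51, - 493.93, - 463,  -  414, - 401, - 399.06, - 381, - 254, - 91,35,53,201,378,574,592,808, 934 ]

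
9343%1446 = 667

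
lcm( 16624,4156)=16624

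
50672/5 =50672/5 = 10134.40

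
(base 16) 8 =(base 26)8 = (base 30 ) 8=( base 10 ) 8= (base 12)8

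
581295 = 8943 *65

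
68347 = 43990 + 24357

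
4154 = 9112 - 4958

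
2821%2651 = 170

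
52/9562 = 26/4781 = 0.01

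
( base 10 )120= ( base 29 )44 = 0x78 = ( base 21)5F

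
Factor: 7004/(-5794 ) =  - 2^1*17^1*103^1*2897^(-1 ) = -3502/2897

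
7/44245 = 7/44245 = 0.00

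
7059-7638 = - 579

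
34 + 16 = 50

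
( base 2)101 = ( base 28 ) 5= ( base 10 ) 5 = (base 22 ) 5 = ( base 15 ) 5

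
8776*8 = 70208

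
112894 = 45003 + 67891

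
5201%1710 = 71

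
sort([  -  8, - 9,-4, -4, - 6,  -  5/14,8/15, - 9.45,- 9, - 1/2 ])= [ - 9.45, - 9, - 9, - 8, -6, -4, - 4, - 1/2, - 5/14,  8/15 ]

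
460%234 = 226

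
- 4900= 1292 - 6192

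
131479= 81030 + 50449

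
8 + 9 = 17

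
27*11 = 297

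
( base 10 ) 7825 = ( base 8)17221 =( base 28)9RD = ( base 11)5974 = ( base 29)98O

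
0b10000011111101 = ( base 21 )J33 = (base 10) 8445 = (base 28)alh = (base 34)7AD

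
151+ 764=915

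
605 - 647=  - 42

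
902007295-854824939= 47182356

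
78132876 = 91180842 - 13047966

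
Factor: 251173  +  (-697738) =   -  3^1 *5^1*7^1 * 4253^1= - 446565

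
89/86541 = 89/86541 = 0.00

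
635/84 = 635/84  =  7.56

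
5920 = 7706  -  1786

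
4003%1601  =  801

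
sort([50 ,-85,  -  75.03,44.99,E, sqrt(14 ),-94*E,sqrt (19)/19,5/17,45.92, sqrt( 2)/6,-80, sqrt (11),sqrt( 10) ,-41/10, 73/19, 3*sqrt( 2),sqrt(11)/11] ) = [ - 94*E,-85,-80, - 75.03, - 41/10,sqrt(19)/19 , sqrt(2) /6, 5/17,sqrt( 11)/11,E,sqrt ( 10 ), sqrt( 11), sqrt( 14),73/19, 3*sqrt( 2), 44.99, 45.92, 50]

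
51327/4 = 12831 + 3/4 = 12831.75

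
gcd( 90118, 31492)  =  2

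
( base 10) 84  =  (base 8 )124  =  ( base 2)1010100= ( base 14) 60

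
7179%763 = 312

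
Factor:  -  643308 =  - 2^2 * 3^1*53609^1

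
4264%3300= 964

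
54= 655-601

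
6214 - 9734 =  - 3520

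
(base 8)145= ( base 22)4d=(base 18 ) 5b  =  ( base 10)101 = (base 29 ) 3e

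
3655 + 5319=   8974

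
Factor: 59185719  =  3^2*479^1*13729^1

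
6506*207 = 1346742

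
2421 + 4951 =7372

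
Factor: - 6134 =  - 2^1*3067^1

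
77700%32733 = 12234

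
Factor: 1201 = 1201^1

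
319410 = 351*910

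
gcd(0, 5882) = 5882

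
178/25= 178/25 =7.12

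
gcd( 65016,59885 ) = 7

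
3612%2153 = 1459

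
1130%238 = 178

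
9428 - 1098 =8330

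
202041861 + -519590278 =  - 317548417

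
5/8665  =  1/1733 = 0.00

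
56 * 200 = 11200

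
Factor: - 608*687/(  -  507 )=2^5*13^(  -  2)*19^1*229^1 = 139232/169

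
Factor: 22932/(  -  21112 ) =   -  2^( - 1 ) * 3^2*7^1*29^( - 1) = - 63/58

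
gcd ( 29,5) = 1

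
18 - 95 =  - 77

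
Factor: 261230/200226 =3^( - 1)*5^1*13^( - 1)*17^( - 1) *173^1 = 865/663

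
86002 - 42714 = 43288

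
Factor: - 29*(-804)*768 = 2^10*3^2*29^1*67^1 = 17906688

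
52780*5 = 263900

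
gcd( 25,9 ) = 1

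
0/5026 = 0 = 0.00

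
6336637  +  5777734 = 12114371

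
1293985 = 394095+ 899890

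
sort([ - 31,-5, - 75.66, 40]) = [ - 75.66, - 31, - 5,  40] 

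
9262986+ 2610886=11873872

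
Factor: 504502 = 2^1*193^1 * 1307^1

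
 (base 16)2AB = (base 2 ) 1010101011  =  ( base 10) 683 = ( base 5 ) 10213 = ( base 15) 308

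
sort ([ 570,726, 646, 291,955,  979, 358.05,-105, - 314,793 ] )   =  [ - 314, - 105, 291, 358.05 , 570,646,  726,  793,955, 979]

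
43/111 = 43/111 = 0.39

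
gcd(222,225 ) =3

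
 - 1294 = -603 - 691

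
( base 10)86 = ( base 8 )126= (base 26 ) 38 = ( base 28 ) 32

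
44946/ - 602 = - 75 + 102/301 = - 74.66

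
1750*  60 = 105000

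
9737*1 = 9737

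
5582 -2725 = 2857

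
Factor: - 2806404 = - 2^2*3^1 * 97^1*2411^1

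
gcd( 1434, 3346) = 478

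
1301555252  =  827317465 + 474237787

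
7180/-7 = -1026 + 2/7 = -1025.71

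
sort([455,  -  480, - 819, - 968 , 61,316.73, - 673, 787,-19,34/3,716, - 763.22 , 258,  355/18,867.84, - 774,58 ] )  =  [ - 968,- 819, - 774, - 763.22,- 673,-480, -19,  34/3, 355/18,58, 61,258, 316.73, 455,716,  787,  867.84]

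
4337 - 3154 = 1183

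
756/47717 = 756/47717= 0.02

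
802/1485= 802/1485 = 0.54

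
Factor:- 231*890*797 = -2^1*3^1*5^1*7^1 * 11^1 * 89^1*797^1=-  163855230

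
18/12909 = 6/4303 = 0.00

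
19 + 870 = 889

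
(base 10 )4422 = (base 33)420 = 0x1146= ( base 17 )f52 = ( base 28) 5HQ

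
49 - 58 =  - 9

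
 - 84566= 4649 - 89215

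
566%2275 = 566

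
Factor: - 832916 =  - 2^2*7^1*151^1*197^1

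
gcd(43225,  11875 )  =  475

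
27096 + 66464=93560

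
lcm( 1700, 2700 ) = 45900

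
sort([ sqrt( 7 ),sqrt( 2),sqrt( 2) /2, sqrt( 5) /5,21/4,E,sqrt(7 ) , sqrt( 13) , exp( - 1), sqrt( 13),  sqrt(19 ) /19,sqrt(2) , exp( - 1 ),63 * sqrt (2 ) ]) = [sqrt(19 ) /19,exp ( - 1 ), exp( - 1),sqrt(5 ) /5,sqrt(2 )/2,sqrt( 2 ),sqrt( 2),sqrt ( 7),sqrt( 7),E, sqrt( 13 ), sqrt( 13 ), 21/4,63*sqrt( 2 )]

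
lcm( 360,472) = 21240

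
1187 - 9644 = - 8457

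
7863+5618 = 13481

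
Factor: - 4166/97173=-2^1*3^ ( - 3 )*59^ (-1)*61^( - 1)*2083^1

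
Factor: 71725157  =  7^1 * 10246451^1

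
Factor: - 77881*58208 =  - 2^5*17^1 * 19^1 * 107^1 * 4099^1 = - 4533297248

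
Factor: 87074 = 2^1*13^1*17^1 * 197^1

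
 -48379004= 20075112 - 68454116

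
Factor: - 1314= - 2^1*3^2* 73^1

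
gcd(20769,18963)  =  903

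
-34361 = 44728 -79089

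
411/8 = 411/8 =51.38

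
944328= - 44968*( - 21 )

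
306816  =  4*76704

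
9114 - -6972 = 16086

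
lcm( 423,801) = 37647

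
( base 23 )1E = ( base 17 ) 23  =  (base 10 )37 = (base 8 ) 45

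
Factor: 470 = 2^1*5^1*47^1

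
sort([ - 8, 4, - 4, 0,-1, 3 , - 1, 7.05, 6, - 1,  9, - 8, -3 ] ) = [  -  8, - 8, -4, - 3,-1, - 1 , - 1, 0 , 3, 4 , 6, 7.05, 9]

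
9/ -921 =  - 3/307= - 0.01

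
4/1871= 4/1871 = 0.00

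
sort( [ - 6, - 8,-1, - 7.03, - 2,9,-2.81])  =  [ - 8, - 7.03,-6,-2.81, - 2, - 1 , 9] 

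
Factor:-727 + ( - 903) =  - 2^1*5^1*163^1 = - 1630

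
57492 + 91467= 148959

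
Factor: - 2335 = -5^1*467^1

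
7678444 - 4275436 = 3403008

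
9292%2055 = 1072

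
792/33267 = 264/11089 = 0.02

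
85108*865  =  73618420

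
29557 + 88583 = 118140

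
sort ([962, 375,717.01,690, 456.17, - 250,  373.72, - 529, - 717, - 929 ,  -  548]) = [ - 929, - 717, - 548, - 529, - 250,373.72,375, 456.17, 690,717.01 , 962]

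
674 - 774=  - 100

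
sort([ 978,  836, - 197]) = [ - 197,  836, 978]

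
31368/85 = 369 + 3/85 = 369.04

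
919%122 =65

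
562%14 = 2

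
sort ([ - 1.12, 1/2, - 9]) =[ - 9, - 1.12,1/2] 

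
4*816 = 3264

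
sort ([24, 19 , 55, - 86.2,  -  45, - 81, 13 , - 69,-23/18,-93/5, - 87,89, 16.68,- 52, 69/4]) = [-87, - 86.2, - 81,-69, - 52, - 45 , - 93/5,-23/18, 13 , 16.68,69/4, 19,24, 55,89 ] 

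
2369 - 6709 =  - 4340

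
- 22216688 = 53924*( - 412 ) 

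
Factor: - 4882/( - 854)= 7^( - 1)* 61^( - 1)*2441^1 = 2441/427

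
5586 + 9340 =14926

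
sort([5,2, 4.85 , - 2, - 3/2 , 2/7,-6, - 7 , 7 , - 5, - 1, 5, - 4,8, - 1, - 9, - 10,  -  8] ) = [ - 10, - 9, - 8, - 7,- 6,  -  5, - 4, - 2, - 3/2, - 1,  -  1, 2/7, 2, 4.85, 5,  5,7,8] 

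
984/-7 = -141+3/7 =- 140.57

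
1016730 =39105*26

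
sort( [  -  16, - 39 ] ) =[ - 39 ,-16]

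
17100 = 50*342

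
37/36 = 1+ 1/36 =1.03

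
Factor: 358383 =3^1*67^1*1783^1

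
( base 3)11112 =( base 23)57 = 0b1111010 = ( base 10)122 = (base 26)4I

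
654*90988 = 59506152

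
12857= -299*( - 43 ) 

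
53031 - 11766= 41265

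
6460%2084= 208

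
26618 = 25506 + 1112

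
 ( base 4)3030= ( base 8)314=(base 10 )204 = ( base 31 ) 6I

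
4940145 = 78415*63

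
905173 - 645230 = 259943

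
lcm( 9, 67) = 603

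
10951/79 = 138  +  49/79 = 138.62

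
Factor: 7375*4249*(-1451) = -5^3 *7^1*59^1*607^1 * 1451^1  =  - 45469080125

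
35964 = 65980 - 30016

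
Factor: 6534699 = 3^1*1061^1*2053^1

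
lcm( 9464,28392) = 28392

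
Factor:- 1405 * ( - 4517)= 6346385 = 5^1 * 281^1 * 4517^1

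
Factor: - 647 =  - 647^1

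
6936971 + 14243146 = 21180117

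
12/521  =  12/521= 0.02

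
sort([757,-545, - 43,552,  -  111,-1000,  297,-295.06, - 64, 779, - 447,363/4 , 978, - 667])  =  [- 1000, - 667, - 545, - 447 , - 295.06 ,-111, - 64, - 43 , 363/4, 297,552,757, 779, 978 ] 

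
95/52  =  95/52= 1.83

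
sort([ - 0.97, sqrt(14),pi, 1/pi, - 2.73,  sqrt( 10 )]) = [ - 2.73,-0.97,  1/pi, pi,sqrt( 10), sqrt(14)]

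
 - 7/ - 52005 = 7/52005 = 0.00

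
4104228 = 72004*57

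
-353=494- 847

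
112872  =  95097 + 17775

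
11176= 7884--3292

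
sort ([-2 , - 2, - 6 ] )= [ - 6,-2, - 2 ] 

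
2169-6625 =-4456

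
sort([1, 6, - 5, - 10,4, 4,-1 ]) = [ - 10, - 5,-1, 1,  4,4,  6]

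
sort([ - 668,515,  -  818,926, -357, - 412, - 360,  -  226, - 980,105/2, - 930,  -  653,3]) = [ -980,  -  930, - 818, - 668, - 653,-412,-360 , - 357,- 226, 3,105/2, 515,926]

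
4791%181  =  85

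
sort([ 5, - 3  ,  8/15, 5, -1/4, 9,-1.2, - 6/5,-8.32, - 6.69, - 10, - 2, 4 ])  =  [ - 10, - 8.32, - 6.69,-3,  -  2, - 6/5,-1.2, - 1/4, 8/15,4,5,5 , 9 ]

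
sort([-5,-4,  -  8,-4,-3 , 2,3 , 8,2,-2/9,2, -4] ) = [ - 8, - 5,-4, - 4,-4,-3, -2/9,2,2,2, 3, 8 ] 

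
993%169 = 148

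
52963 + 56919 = 109882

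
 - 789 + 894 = 105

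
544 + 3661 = 4205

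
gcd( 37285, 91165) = 5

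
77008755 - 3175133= 73833622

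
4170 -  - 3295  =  7465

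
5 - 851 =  - 846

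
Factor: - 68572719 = -3^2  *7619191^1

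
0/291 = 0 =0.00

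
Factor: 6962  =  2^1*59^2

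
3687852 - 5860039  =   - 2172187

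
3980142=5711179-1731037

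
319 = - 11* ( - 29)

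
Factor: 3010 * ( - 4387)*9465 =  - 124984094550 =- 2^1 *3^1*5^2*7^1*41^1*43^1*107^1*631^1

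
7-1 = 6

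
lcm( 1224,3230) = 116280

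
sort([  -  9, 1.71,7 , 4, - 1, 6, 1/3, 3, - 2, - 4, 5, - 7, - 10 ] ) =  [ - 10, - 9, - 7,-4,-2,-1 , 1/3, 1.71, 3,4, 5, 6,7 ] 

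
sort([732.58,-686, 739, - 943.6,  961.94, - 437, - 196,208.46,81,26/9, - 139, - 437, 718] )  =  [ - 943.6,-686 , - 437, - 437, -196, - 139,26/9,81, 208.46, 718, 732.58 , 739, 961.94 ]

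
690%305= 80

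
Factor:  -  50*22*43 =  - 2^2 *5^2*11^1*43^1 = - 47300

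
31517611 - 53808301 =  - 22290690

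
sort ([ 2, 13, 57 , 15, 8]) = [ 2, 8,13,15, 57] 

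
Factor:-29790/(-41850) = 331/465 = 3^ (- 1) * 5^(-1 )*31^(-1 )*331^1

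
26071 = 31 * 841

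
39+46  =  85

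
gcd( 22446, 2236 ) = 86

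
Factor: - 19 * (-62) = 1178 = 2^1*19^1*31^1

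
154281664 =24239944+130041720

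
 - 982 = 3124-4106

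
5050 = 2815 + 2235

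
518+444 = 962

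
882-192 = 690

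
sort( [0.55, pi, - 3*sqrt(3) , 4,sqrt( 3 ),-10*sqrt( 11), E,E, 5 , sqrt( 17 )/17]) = [ - 10 *sqrt( 11) , - 3*sqrt( 3 ), sqrt(17)/17 , 0.55 , sqrt(3),E,E, pi, 4,5 ] 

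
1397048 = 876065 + 520983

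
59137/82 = 721 + 15/82 = 721.18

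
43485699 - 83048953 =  - 39563254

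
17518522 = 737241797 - 719723275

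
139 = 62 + 77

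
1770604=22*80482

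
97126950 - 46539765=50587185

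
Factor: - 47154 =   -  2^1 *3^1*29^1 * 271^1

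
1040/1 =1040= 1040.00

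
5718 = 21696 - 15978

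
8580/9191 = 660/707 =0.93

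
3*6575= 19725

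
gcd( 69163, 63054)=1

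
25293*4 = 101172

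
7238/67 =7238/67 = 108.03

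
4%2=0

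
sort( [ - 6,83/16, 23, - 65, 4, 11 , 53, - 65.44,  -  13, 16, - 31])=[ - 65.44  , - 65,-31, - 13, - 6,4, 83/16,11,16,23,53]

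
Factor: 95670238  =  2^1*67^1*713957^1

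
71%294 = 71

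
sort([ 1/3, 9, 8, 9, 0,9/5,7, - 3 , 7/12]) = [-3 , 0,  1/3, 7/12,9/5 , 7,8, 9,9] 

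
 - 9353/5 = -1871 + 2/5=-1870.60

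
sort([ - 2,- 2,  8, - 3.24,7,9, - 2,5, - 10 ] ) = [ - 10, - 3.24, - 2, - 2,  -  2,5  ,  7, 8,  9]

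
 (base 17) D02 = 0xeaf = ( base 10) 3759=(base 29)4di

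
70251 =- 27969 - - 98220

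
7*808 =5656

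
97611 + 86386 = 183997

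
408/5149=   408/5149 = 0.08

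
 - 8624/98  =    -  88= - 88.00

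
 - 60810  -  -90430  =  29620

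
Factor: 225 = 3^2*5^2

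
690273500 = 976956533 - 286683033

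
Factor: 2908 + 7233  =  10141=10141^1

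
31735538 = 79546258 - 47810720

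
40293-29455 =10838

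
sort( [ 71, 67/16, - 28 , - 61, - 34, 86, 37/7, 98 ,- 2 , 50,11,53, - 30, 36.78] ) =[ - 61,- 34, - 30 , - 28, - 2,67/16, 37/7, 11,36.78, 50, 53, 71,86,98]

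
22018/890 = 11009/445 = 24.74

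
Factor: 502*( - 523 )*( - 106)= 2^2 * 53^1*251^1*523^1 = 27829876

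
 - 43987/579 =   -  76 + 17/579 = - 75.97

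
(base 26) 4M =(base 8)176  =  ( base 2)1111110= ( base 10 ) 126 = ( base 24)56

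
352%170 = 12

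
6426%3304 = 3122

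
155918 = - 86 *( - 1813)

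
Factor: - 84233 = -131^1*643^1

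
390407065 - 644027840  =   - 253620775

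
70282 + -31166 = 39116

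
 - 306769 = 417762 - 724531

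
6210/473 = 6210/473 = 13.13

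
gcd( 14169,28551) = 3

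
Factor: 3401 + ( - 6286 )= - 2885= -  5^1*577^1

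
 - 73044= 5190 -78234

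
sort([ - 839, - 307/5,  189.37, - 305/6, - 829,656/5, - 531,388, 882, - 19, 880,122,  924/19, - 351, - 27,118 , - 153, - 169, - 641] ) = [ - 839, - 829, - 641, - 531, - 351, - 169 , - 153, - 307/5, - 305/6,-27, - 19, 924/19,  118, 122, 656/5, 189.37,388, 880 , 882] 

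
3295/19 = 3295/19 = 173.42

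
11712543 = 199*58857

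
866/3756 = 433/1878 = 0.23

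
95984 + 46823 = 142807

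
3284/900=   3 + 146/225 = 3.65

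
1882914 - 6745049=- 4862135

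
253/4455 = 23/405=0.06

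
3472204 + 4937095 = 8409299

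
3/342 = 1/114 = 0.01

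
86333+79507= 165840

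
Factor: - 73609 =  - 73609^1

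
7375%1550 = 1175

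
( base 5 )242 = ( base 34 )24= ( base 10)72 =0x48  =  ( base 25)2M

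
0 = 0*7922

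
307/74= 307/74 = 4.15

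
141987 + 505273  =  647260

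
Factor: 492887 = 127^1*3881^1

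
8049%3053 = 1943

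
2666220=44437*60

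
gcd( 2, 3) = 1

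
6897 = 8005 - 1108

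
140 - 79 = 61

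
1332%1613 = 1332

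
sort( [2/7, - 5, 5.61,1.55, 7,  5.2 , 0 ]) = [-5, 0,2/7,1.55, 5.2,5.61,  7]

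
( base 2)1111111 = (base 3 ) 11201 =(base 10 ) 127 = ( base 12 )a7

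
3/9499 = 3/9499 = 0.00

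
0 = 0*586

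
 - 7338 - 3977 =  - 11315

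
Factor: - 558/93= - 2^1*3^1 = - 6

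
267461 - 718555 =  - 451094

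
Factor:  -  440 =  - 2^3 * 5^1*11^1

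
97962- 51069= 46893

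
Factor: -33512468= - 2^2* 11^1*433^1*1759^1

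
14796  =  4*3699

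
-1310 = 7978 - 9288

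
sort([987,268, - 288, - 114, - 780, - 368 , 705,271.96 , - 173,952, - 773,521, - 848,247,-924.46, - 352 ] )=[ -924.46, - 848, - 780 ,-773,- 368,-352, - 288,-173, - 114,247, 268, 271.96,521,  705,  952 , 987] 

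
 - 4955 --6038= 1083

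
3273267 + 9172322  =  12445589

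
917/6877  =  917/6877 = 0.13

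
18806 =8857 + 9949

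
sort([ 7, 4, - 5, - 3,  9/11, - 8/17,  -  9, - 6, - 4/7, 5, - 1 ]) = [  -  9,- 6,  -  5, - 3, - 1, -4/7,  -  8/17, 9/11,4,  5,7]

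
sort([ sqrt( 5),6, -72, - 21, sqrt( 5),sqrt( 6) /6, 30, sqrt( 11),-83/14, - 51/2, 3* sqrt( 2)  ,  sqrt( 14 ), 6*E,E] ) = [ - 72, - 51/2 ,-21  , - 83/14, sqrt( 6 ) /6,  sqrt ( 5), sqrt( 5),  E,  sqrt(11), sqrt( 14),3*  sqrt( 2),6,6*E, 30]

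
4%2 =0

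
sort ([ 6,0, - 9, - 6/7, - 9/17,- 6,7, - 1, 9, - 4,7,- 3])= [ - 9, - 6, - 4, - 3, - 1, - 6/7,  -  9/17,0,6,7, 7, 9]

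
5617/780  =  7+ 157/780 =7.20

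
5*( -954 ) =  - 4770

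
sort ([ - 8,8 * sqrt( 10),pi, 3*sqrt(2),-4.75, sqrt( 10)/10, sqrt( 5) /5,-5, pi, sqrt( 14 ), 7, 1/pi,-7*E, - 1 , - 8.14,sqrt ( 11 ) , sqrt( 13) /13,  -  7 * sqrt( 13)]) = [ - 7*sqrt( 13) ,-7 * E, - 8.14,-8, - 5, -4.75, - 1,sqrt( 13) /13,sqrt ( 10 ) /10, 1/pi, sqrt(5 )/5,pi, pi,sqrt( 11), sqrt( 14), 3 *sqrt(2), 7, 8 *sqrt( 10)]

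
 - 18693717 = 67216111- 85909828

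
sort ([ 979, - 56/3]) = [ - 56/3,979 ] 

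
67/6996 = 67/6996 = 0.01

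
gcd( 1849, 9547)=1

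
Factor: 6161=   61^1 * 101^1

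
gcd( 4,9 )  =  1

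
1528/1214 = 1 + 157/607 = 1.26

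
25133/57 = 440 + 53/57 = 440.93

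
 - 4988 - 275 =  - 5263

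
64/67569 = 64/67569=0.00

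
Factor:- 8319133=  - 8319133^1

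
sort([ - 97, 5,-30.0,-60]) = [ - 97,  -  60, - 30.0,5]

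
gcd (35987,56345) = 1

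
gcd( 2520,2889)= 9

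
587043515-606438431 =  - 19394916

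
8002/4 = 2000 + 1/2 = 2000.50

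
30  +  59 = 89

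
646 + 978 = 1624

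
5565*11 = 61215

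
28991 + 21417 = 50408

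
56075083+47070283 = 103145366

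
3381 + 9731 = 13112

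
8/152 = 1/19 = 0.05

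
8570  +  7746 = 16316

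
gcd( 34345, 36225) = 5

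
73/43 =73/43 = 1.70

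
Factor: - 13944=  - 2^3*3^1*7^1*83^1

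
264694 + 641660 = 906354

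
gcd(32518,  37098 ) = 458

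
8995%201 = 151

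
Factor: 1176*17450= 2^4*3^1*5^2 * 7^2 *349^1  =  20521200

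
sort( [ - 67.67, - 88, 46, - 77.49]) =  [ -88, - 77.49,  -  67.67 , 46]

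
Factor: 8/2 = 2^2 = 4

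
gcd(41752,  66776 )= 136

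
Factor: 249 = 3^1*83^1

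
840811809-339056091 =501755718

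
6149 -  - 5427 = 11576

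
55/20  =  11/4= 2.75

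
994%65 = 19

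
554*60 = 33240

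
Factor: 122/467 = 2^1 *61^1*467^( - 1)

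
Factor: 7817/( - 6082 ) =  - 2^( - 1 )*3041^(-1)*7817^1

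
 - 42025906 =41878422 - 83904328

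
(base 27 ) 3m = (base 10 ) 103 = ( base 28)3j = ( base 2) 1100111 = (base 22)4f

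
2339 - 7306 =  - 4967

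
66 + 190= 256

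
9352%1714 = 782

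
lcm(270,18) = 270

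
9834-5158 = 4676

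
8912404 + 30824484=39736888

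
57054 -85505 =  - 28451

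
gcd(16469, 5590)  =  43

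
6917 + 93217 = 100134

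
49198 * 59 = 2902682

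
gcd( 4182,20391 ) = 3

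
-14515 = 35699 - 50214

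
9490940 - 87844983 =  - 78354043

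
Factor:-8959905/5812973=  - 3^2 *5^1 * 173^( - 1 )*33601^( - 1 )  *199109^1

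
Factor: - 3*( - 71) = 3^1*71^1 = 213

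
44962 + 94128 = 139090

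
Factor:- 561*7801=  - 4376361 =- 3^1*  11^1*17^1*29^1*269^1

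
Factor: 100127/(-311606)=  - 2^( -1)*223^1 *347^( -1) = - 223/694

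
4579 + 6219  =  10798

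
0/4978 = 0 = 0.00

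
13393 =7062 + 6331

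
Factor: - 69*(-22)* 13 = 19734 = 2^1*3^1*11^1*13^1*23^1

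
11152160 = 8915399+2236761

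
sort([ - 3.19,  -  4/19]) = [ - 3.19, - 4/19]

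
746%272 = 202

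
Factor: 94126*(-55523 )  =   - 5226157898 = - 2^1*13^1*19^1*2477^1*4271^1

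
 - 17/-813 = 17/813=0.02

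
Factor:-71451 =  -3^2*17^1*467^1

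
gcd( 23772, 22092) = 84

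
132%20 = 12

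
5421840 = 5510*984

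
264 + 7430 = 7694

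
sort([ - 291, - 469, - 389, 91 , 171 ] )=[ - 469, - 389, - 291, 91,171 ]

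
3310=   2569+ 741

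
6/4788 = 1/798 = 0.00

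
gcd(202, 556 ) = 2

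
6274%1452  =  466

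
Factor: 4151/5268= 2^( - 2 )*3^( - 1 ) * 7^1*439^( - 1)*593^1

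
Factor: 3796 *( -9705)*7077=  - 2^2 *3^2*5^1*7^1*13^1*73^1*337^1*647^1= -260717953860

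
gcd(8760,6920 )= 40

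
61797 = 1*61797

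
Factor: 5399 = 5399^1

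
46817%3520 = 1057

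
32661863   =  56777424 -24115561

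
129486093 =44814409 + 84671684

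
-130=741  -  871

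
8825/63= 140 + 5/63 = 140.08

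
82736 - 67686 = 15050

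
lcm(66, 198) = 198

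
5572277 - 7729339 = -2157062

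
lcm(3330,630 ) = 23310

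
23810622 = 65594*363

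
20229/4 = 5057+1/4 = 5057.25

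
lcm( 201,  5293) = 15879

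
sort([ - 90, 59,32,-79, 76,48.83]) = [ - 90,-79,32,48.83,  59,  76] 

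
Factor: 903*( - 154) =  -139062 = - 2^1 * 3^1*7^2*11^1 *43^1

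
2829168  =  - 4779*( - 592)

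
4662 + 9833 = 14495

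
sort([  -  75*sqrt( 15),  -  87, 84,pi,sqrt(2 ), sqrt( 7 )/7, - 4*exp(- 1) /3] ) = [-75 * sqrt (15), - 87 , - 4*exp(- 1)/3,  sqrt( 7)/7,sqrt( 2),pi,84 ]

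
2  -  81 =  - 79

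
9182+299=9481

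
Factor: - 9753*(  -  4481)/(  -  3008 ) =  - 2^( - 6) * 3^1*47^(- 1)*3251^1*4481^1  =  - 43703193/3008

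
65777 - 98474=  - 32697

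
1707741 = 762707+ 945034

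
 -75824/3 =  -75824/3 = - 25274.67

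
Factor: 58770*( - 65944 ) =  - 3875528880=- 2^4*3^2*5^1*653^1*8243^1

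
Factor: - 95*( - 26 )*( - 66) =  - 163020 = - 2^2*3^1*5^1*11^1*13^1*19^1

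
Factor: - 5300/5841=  - 2^2*3^( - 2 )*5^2*11^( - 1 )*53^1*59^( - 1 ) 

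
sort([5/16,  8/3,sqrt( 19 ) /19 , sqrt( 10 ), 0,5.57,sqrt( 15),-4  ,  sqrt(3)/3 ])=[ - 4, 0,  sqrt( 19)/19, 5/16, sqrt ( 3)/3,8/3,sqrt(10),sqrt(15) , 5.57 ]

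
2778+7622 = 10400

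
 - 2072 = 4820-6892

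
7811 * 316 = 2468276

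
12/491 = 12/491  =  0.02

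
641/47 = 641/47 = 13.64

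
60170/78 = 771 + 16/39  =  771.41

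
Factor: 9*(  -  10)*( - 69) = 6210 = 2^1*3^3*5^1*23^1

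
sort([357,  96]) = [ 96, 357 ]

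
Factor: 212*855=181260= 2^2*3^2*5^1*19^1*53^1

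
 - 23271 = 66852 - 90123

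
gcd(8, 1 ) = 1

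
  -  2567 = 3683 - 6250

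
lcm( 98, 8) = 392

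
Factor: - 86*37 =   -  3182 = - 2^1*37^1 * 43^1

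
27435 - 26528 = 907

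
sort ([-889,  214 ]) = [-889, 214 ]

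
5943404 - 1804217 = 4139187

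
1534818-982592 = 552226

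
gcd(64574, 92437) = 1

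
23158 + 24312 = 47470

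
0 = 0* 53002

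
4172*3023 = 12611956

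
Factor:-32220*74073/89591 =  -2^2 * 3^3 *5^1*179^1 * 24691^1* 89591^( - 1) = - 2386632060/89591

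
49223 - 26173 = 23050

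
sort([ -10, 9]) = [- 10, 9] 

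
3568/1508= 892/377 = 2.37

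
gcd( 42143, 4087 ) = 67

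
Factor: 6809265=3^4*5^1*17^1 *23^1*43^1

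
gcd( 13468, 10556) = 364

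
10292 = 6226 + 4066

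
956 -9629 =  - 8673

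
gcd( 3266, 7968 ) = 2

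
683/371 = 1 + 312/371 = 1.84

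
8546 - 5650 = 2896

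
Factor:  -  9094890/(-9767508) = 2^(-1 )*5^1*7^2*23^1*101^(  -  1) * 269^1 * 8059^(-1 ) = 1515815/1627918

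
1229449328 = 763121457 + 466327871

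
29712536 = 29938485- 225949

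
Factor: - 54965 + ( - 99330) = -5^1*30859^1 = -  154295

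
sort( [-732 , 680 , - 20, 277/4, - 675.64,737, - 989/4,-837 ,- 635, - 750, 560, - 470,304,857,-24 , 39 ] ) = [-837 , - 750, - 732, - 675.64, - 635, - 470, - 989/4,- 24, - 20, 39 , 277/4,304 , 560, 680, 737, 857]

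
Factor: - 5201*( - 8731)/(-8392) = - 2^( - 3 )*7^1 * 743^1 * 1049^( - 1)*8731^1 = - 45409931/8392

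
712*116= 82592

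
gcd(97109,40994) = 1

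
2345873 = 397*5909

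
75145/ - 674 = - 112 + 343/674 =- 111.49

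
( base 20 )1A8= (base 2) 1001100000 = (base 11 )503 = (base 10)608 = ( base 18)1FE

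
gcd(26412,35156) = 4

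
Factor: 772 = 2^2 * 193^1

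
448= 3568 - 3120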